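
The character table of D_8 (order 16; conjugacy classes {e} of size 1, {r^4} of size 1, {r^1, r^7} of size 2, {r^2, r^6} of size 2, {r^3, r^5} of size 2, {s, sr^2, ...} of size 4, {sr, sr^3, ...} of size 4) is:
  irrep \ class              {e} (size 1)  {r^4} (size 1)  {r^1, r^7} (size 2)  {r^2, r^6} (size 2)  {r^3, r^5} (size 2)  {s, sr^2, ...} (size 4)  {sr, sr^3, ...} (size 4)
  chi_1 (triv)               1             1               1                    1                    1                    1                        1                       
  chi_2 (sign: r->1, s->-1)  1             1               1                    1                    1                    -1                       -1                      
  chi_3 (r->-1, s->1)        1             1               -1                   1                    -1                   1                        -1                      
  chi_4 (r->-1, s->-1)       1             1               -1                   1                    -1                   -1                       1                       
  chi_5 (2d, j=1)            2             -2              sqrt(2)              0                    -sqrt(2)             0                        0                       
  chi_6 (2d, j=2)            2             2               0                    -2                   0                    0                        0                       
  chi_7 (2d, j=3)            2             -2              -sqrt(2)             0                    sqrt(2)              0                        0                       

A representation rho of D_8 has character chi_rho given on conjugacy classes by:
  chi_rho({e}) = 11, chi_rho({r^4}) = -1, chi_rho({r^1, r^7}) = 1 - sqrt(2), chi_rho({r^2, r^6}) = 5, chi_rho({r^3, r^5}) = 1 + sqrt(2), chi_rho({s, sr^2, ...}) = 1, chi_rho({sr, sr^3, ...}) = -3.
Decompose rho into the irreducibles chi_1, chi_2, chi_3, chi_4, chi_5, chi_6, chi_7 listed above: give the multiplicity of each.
Multiplicities: chi_1: 1, chi_2: 2, chi_3: 2, chi_4: 0, chi_5: 1, chi_6: 0, chi_7: 2.

Details: Use <chi_rho, chi> = (1/|G|) sum_C |C| * chi_rho(C) * conj(chi(C)) with |G| = 16 for each irreducible chi in the table:
  <chi_rho, chi_1> = (1/16)[1*(11)*conj(1) + 1*(-1)*conj(1) + 2*(1 - sqrt(2))*conj(1) + 2*(5)*conj(1) + 2*(1 + sqrt(2))*conj(1) + 4*(1)*conj(1) + 4*(-3)*conj(1)]
      = (1/16)[(11) + (-1) + (2 - 2*sqrt(2)) + (10) + (2 + 2*sqrt(2)) + (4) + (-12)] = 16/16 = 1
  <chi_rho, chi_2> = (1/16)[1*(11)*conj(1) + 1*(-1)*conj(1) + 2*(1 - sqrt(2))*conj(1) + 2*(5)*conj(1) + 2*(1 + sqrt(2))*conj(1) + 4*(1)*conj(-1) + 4*(-3)*conj(-1)]
      = (1/16)[(11) + (-1) + (2 - 2*sqrt(2)) + (10) + (2 + 2*sqrt(2)) + (-4) + (12)] = 32/16 = 2
  <chi_rho, chi_3> = (1/16)[1*(11)*conj(1) + 1*(-1)*conj(1) + 2*(1 - sqrt(2))*conj(-1) + 2*(5)*conj(1) + 2*(1 + sqrt(2))*conj(-1) + 4*(1)*conj(1) + 4*(-3)*conj(-1)]
      = (1/16)[(11) + (-1) + (-2 + 2*sqrt(2)) + (10) + (-2*sqrt(2) - 2) + (4) + (12)] = 32/16 = 2
  <chi_rho, chi_4> = (1/16)[1*(11)*conj(1) + 1*(-1)*conj(1) + 2*(1 - sqrt(2))*conj(-1) + 2*(5)*conj(1) + 2*(1 + sqrt(2))*conj(-1) + 4*(1)*conj(-1) + 4*(-3)*conj(1)]
      = (1/16)[(11) + (-1) + (-2 + 2*sqrt(2)) + (10) + (-2*sqrt(2) - 2) + (-4) + (-12)] = 0/16 = 0
  <chi_rho, chi_5> = (1/16)[1*(11)*conj(2) + 1*(-1)*conj(-2) + 2*(1 - sqrt(2))*conj(sqrt(2)) + 2*(5)*conj(0) + 2*(1 + sqrt(2))*conj(-sqrt(2)) + 4*(1)*conj(0) + 4*(-3)*conj(0)]
      = (1/16)[(22) + (2) + (-4 + 2*sqrt(2)) + (0) + (-4 - 2*sqrt(2)) + (0) + (0)] = 16/16 = 1
  <chi_rho, chi_6> = (1/16)[1*(11)*conj(2) + 1*(-1)*conj(2) + 2*(1 - sqrt(2))*conj(0) + 2*(5)*conj(-2) + 2*(1 + sqrt(2))*conj(0) + 4*(1)*conj(0) + 4*(-3)*conj(0)]
      = (1/16)[(22) + (-2) + (0) + (-20) + (0) + (0) + (0)] = 0/16 = 0
  <chi_rho, chi_7> = (1/16)[1*(11)*conj(2) + 1*(-1)*conj(-2) + 2*(1 - sqrt(2))*conj(-sqrt(2)) + 2*(5)*conj(0) + 2*(1 + sqrt(2))*conj(sqrt(2)) + 4*(1)*conj(0) + 4*(-3)*conj(0)]
      = (1/16)[(22) + (2) + (4 - 2*sqrt(2)) + (0) + (2*sqrt(2) + 4) + (0) + (0)] = 32/16 = 2
Dimension check: dim(rho) = sum (mult * dim) = 1*1 + 2*1 + 2*1 + 0*1 + 1*2 + 0*2 + 2*2 = 11 = chi_rho(e) = 11.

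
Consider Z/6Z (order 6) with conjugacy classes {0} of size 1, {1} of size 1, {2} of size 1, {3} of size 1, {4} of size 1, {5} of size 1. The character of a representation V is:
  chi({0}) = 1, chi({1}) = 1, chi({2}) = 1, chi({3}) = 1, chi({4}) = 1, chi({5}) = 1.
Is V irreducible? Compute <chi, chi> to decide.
Irreducible: <chi, chi> = 1.

Derivation: <chi, chi> = (1/|G|) sum_C |C| * |chi(C)|^2 = (1/6)[1*|1|^2 + 1*|1|^2 + 1*|1|^2 + 1*|1|^2 + 1*|1|^2 + 1*|1|^2]
  = (1/6)[(1) + (1) + (1) + (1) + (1) + (1)] = 6/6 = 1.
(Exp terms are combined using exp(i*s)*conj(exp(i*t)) = exp(i*(s-t)), and sums of them are collapsed using the identity that for every m > 1 the m distinct m-th roots of unity sum to 0, e.g. 1 + exp(2*I*pi/3) + exp(-2*I*pi/3) = 0.)
A character is irreducible iff <chi, chi> = 1, so this representation is irreducible.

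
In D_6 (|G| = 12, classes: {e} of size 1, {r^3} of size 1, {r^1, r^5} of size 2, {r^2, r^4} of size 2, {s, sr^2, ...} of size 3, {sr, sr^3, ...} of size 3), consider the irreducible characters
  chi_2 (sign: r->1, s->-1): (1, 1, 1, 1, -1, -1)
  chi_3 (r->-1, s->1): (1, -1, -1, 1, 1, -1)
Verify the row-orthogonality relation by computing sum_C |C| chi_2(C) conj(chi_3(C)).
Sum = 0; so <chi_2, chi_3> = 0 (distinct irreducibles are orthogonal).

Solution. Compute term by term over conjugacy classes (|C| * chi_2(C) * conj(chi_3(C))):
  1*(1)*conj(1) + 1*(1)*conj(-1) + 2*(1)*conj(-1) + 2*(1)*conj(1) + 3*(-1)*conj(1) + 3*(-1)*conj(-1)
  = (1) + (-1) + (-2) + (2) + (-3) + (3)
  = 0.
Dividing by |G| = 12 gives 0/12 = 0, matching the row-orthogonality relation <chi_2, chi_3> = [chi_2 = chi_3].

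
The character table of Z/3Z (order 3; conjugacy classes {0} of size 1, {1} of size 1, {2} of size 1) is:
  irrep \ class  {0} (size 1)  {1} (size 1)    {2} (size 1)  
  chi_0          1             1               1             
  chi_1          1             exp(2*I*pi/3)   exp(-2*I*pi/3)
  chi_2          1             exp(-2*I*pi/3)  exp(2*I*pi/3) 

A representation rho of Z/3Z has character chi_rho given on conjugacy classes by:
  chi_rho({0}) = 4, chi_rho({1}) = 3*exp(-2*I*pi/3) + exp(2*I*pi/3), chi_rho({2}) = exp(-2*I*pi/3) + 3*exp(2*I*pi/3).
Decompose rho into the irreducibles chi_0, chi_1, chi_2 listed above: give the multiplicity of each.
Multiplicities: chi_0: 0, chi_1: 1, chi_2: 3.

Details: Use <chi_rho, chi> = (1/|G|) sum_C |C| * chi_rho(C) * conj(chi(C)) with |G| = 3 for each irreducible chi in the table:
  <chi_rho, chi_0> = (1/3)[1*(4)*conj(1) + 1*(3*exp(-2*I*pi/3) + exp(2*I*pi/3))*conj(1) + 1*(exp(-2*I*pi/3) + 3*exp(2*I*pi/3))*conj(1)]
      = (1/3)[(4) + (3*exp(-2*I*pi/3) + exp(2*I*pi/3)) + (exp(-2*I*pi/3) + 3*exp(2*I*pi/3))] = 0/3 = 0
  <chi_rho, chi_1> = (1/3)[1*(4)*conj(1) + 1*(3*exp(-2*I*pi/3) + exp(2*I*pi/3))*conj(exp(2*I*pi/3)) + 1*(exp(-2*I*pi/3) + 3*exp(2*I*pi/3))*conj(exp(-2*I*pi/3))]
      = (1/3)[(4) + (1 + 3*exp(2*I*pi/3)) + (1 + 3*exp(-2*I*pi/3))] = 3/3 = 1
  <chi_rho, chi_2> = (1/3)[1*(4)*conj(1) + 1*(3*exp(-2*I*pi/3) + exp(2*I*pi/3))*conj(exp(-2*I*pi/3)) + 1*(exp(-2*I*pi/3) + 3*exp(2*I*pi/3))*conj(exp(2*I*pi/3))]
      = (1/3)[(4) + (3 + exp(-2*I*pi/3)) + (3 + exp(2*I*pi/3))] = 9/3 = 3
(Exp terms are combined using exp(i*s)*conj(exp(i*t)) = exp(i*(s-t)), and sums of them are collapsed using the identity that for every m > 1 the m distinct m-th roots of unity sum to 0, e.g. 1 + exp(2*I*pi/3) + exp(-2*I*pi/3) = 0.)
Dimension check: dim(rho) = sum (mult * dim) = 0*1 + 1*1 + 3*1 = 4 = chi_rho(e) = 4.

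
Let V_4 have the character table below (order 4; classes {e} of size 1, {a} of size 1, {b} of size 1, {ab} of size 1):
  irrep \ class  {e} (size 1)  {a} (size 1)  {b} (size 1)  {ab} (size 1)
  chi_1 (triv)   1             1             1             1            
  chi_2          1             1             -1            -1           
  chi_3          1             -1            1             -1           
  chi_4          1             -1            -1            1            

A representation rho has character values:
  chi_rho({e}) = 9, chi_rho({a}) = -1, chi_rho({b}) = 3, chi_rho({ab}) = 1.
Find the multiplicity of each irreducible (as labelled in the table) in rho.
Multiplicities: chi_1: 3, chi_2: 1, chi_3: 3, chi_4: 2.

Justification: Use <chi_rho, chi> = (1/|G|) sum_C |C| * chi_rho(C) * conj(chi(C)) with |G| = 4 for each irreducible chi in the table:
  <chi_rho, chi_1> = (1/4)[1*(9)*conj(1) + 1*(-1)*conj(1) + 1*(3)*conj(1) + 1*(1)*conj(1)]
      = (1/4)[(9) + (-1) + (3) + (1)] = 12/4 = 3
  <chi_rho, chi_2> = (1/4)[1*(9)*conj(1) + 1*(-1)*conj(1) + 1*(3)*conj(-1) + 1*(1)*conj(-1)]
      = (1/4)[(9) + (-1) + (-3) + (-1)] = 4/4 = 1
  <chi_rho, chi_3> = (1/4)[1*(9)*conj(1) + 1*(-1)*conj(-1) + 1*(3)*conj(1) + 1*(1)*conj(-1)]
      = (1/4)[(9) + (1) + (3) + (-1)] = 12/4 = 3
  <chi_rho, chi_4> = (1/4)[1*(9)*conj(1) + 1*(-1)*conj(-1) + 1*(3)*conj(-1) + 1*(1)*conj(1)]
      = (1/4)[(9) + (1) + (-3) + (1)] = 8/4 = 2
Dimension check: dim(rho) = sum (mult * dim) = 3*1 + 1*1 + 3*1 + 2*1 = 9 = chi_rho(e) = 9.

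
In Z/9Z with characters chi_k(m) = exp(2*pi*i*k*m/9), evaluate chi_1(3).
chi_1(3) = zeta_9^3 = exp(2*I*pi/3)

Justification: chi_1(3) = zeta_9^(1*3) = zeta_9^3. Since zeta_9^9 = 1, this equals zeta_9^3 = exp(2*pi*i*3/9) = exp(2*I*pi/3).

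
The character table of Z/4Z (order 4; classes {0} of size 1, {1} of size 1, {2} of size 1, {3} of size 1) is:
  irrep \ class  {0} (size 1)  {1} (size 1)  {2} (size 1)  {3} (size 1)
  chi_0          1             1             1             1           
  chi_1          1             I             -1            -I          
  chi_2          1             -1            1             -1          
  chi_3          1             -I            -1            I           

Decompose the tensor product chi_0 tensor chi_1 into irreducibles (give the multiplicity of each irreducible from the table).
chi_0 tensor chi_1 = chi_1 (all other irreducibles have multiplicity 0).

The character of a tensor product is the pointwise product (chi_0 * chi_1)(C) = chi_0(C) * chi_1(C):
  {0}: (1)*(1), {1}: (1)*(I), {2}: (1)*(-1), {3}: (1)*(-I)
so (chi_0 * chi_1) takes values
  {0} -> 1, {1} -> I, {2} -> -1, {3} -> -I.
Now take the inner product of this character with each irreducible chi from the table, <chi_0*chi_1, chi> = (1/4) sum_C |C| (chi_0*chi_1)(C) conj(chi(C)):
  <chi_0*chi_1, chi_0> = (1/4)[1*(1)*conj(1) + 1*(I)*conj(1) + 1*(-1)*conj(1) + 1*(-I)*conj(1)]
      = (1/4)[(1) + (I) + (-1) + (-I)] = 0/4 = 0
  <chi_0*chi_1, chi_1> = (1/4)[1*(1)*conj(1) + 1*(I)*conj(I) + 1*(-1)*conj(-1) + 1*(-I)*conj(-I)]
      = (1/4)[(1) + (1) + (1) + (1)] = 4/4 = 1
  <chi_0*chi_1, chi_2> = (1/4)[1*(1)*conj(1) + 1*(I)*conj(-1) + 1*(-1)*conj(1) + 1*(-I)*conj(-1)]
      = (1/4)[(1) + (-I) + (-1) + (I)] = 0/4 = 0
  <chi_0*chi_1, chi_3> = (1/4)[1*(1)*conj(1) + 1*(I)*conj(-I) + 1*(-1)*conj(-1) + 1*(-I)*conj(I)]
      = (1/4)[(1) + (-1) + (1) + (-1)] = 0/4 = 0
(Exp terms are combined using exp(i*s)*conj(exp(i*t)) = exp(i*(s-t)), and sums of them are collapsed using the identity that for every m > 1 the m distinct m-th roots of unity sum to 0, e.g. 1 + exp(2*I*pi/3) + exp(-2*I*pi/3) = 0.)
Hence the multiplicities are chi_1: 1. Dimension check: dim(chi_0)*dim(chi_1) = 1*1 = 1 and sum (mult * dim) = 1*1 = 1.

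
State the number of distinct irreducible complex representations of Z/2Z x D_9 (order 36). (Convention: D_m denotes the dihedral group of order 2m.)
12

The number of irreducible complex representations of a finite group equals its number of conjugacy classes. For a direct product, #classes(G x H) = #classes(G) * #classes(H). Z/2Z has 2 classes (abelian), D_9 has 6 classes, so 2 * 6 = 12, so Z/2Z x D_9 (order 36) has exactly 12 irreducible complex representations.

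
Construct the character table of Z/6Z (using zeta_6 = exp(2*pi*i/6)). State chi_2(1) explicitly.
Character table of Z/6Z (irreps indexed chi_0,...,chi_5 with chi_k(m) = zeta_6^(k*m), zeta_6 = exp(2*pi*i/6)):
  irrep \ class  {0} (size 1)  {1} (size 1)    {2} (size 1)    {3} (size 1)  {4} (size 1)    {5} (size 1)  
  chi_0          1             1               1               1             1               1             
  chi_1          1             exp(I*pi/3)     exp(2*I*pi/3)   -1            exp(-2*I*pi/3)  exp(-I*pi/3)  
  chi_2          1             exp(2*I*pi/3)   exp(-2*I*pi/3)  1             exp(2*I*pi/3)   exp(-2*I*pi/3)
  chi_3          1             -1              1               -1            1               -1            
  chi_4          1             exp(-2*I*pi/3)  exp(2*I*pi/3)   1             exp(-2*I*pi/3)  exp(2*I*pi/3) 
  chi_5          1             exp(-I*pi/3)    exp(-2*I*pi/3)  -1            exp(2*I*pi/3)   exp(I*pi/3)   

Spot check: chi_2(1) = zeta_6^(2*1) = zeta_6^2 = exp(2*I*pi/3).

Solution. Z/6Z is abelian, so all 6 irreducible complex representations are 1-dimensional. They are given by chi_k(m) = zeta_6^(k*m) for k = 0,...,5. Row orthogonality: sum_m chi_k(m) conj(chi_l(m)) = 6 * [k = l].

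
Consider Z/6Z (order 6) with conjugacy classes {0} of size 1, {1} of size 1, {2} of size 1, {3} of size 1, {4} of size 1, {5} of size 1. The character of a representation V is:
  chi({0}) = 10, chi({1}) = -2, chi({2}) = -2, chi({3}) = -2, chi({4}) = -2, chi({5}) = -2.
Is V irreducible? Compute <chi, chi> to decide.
Not irreducible (reducible): <chi, chi> = 20 > 1.

<chi, chi> = (1/|G|) sum_C |C| * |chi(C)|^2 = (1/6)[1*|10|^2 + 1*|-2|^2 + 1*|-2|^2 + 1*|-2|^2 + 1*|-2|^2 + 1*|-2|^2]
  = (1/6)[(100) + (4) + (4) + (4) + (4) + (4)] = 120/6 = 20.
(Exp terms are combined using exp(i*s)*conj(exp(i*t)) = exp(i*(s-t)), and sums of them are collapsed using the identity that for every m > 1 the m distinct m-th roots of unity sum to 0, e.g. 1 + exp(2*I*pi/3) + exp(-2*I*pi/3) = 0.)
A character is irreducible iff <chi, chi> = 1, so this representation is reducible.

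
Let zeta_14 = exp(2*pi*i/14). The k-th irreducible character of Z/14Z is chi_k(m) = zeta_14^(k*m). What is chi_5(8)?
chi_5(8) = zeta_14^40 = exp(-2*I*pi/7)

Why: chi_5(8) = zeta_14^(5*8) = zeta_14^40. Since zeta_14^14 = 1, this equals zeta_14^12 = exp(2*pi*i*12/14) = exp(-2*I*pi/7).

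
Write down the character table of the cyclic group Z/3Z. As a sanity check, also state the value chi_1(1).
Character table of Z/3Z (irreps indexed chi_0,...,chi_2 with chi_k(m) = zeta_3^(k*m), zeta_3 = exp(2*pi*i/3)):
  irrep \ class  {0} (size 1)  {1} (size 1)    {2} (size 1)  
  chi_0          1             1               1             
  chi_1          1             exp(2*I*pi/3)   exp(-2*I*pi/3)
  chi_2          1             exp(-2*I*pi/3)  exp(2*I*pi/3) 

Spot check: chi_1(1) = zeta_3^(1*1) = zeta_3^1 = exp(2*I*pi/3).

Z/3Z is abelian, so all 3 irreducible complex representations are 1-dimensional. They are given by chi_k(m) = zeta_3^(k*m) for k = 0,...,2. Row orthogonality: sum_m chi_k(m) conj(chi_l(m)) = 3 * [k = l].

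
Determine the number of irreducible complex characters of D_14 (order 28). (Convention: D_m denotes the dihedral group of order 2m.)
10

Proof sketch: The number of irreducible complex representations of a finite group equals its number of conjugacy classes. D_14 has 10 conjugacy classes (n/2 + 3 for n even), so D_14 (order 28) has exactly 10 irreducible complex representations.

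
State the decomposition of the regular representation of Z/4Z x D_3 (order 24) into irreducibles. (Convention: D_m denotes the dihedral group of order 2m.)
Each irreducible V_i of dimension d_i appears with multiplicity d_i, i.e. rho_reg = (direct sum over all irreducibles V_i) d_i V_i. The irreducible dimensions for Z/4Z x D_3 are 1, 1, 1, 1, 1, 1, 1, 1, 2, 2, 2, 2: 8 irreducibles of dimension 1, each with multiplicity 1; 4 irreducibles of dimension 2, each with multiplicity 2. Total dimension 8*1*1 + 4*2*2 = 24 = |G|.

Argument: General theorem: in the regular representation of a finite group G, each irreducible appears with multiplicity equal to its dimension. Check: dim(rho_reg) = sum d_i^2 = 1 + 1 + 1 + 1 + 1 + 1 + 1 + 1 + 4 + 4 + 4 + 4 = 24 = |G|.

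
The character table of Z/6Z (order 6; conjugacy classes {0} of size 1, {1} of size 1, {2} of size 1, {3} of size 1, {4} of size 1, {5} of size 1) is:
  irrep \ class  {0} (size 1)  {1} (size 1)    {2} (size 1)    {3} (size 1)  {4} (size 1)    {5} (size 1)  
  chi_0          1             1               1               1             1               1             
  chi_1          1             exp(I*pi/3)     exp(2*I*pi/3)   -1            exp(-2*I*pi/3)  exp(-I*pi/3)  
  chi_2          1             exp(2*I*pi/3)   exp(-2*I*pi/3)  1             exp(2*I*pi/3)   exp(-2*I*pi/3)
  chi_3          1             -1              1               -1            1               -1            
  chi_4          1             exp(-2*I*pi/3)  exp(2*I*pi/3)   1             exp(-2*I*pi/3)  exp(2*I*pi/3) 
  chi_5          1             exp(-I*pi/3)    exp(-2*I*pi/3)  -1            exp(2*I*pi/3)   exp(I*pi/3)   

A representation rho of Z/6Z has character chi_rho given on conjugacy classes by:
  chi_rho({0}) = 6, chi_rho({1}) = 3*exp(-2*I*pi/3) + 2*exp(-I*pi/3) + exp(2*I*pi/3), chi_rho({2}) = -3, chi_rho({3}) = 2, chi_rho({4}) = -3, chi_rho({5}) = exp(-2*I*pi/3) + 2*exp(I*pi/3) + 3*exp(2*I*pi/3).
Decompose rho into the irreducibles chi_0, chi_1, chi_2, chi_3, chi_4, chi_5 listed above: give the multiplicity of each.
Multiplicities: chi_0: 0, chi_1: 0, chi_2: 1, chi_3: 0, chi_4: 3, chi_5: 2.

Solution. Use <chi_rho, chi> = (1/|G|) sum_C |C| * chi_rho(C) * conj(chi(C)) with |G| = 6 for each irreducible chi in the table:
  <chi_rho, chi_0> = (1/6)[1*(6)*conj(1) + 1*(3*exp(-2*I*pi/3) + 2*exp(-I*pi/3) + exp(2*I*pi/3))*conj(1) + 1*(-3)*conj(1) + 1*(2)*conj(1) + 1*(-3)*conj(1) + 1*(exp(-2*I*pi/3) + 2*exp(I*pi/3) + 3*exp(2*I*pi/3))*conj(1)]
      = (1/6)[(6) + (3*exp(-2*I*pi/3) + 2*exp(-I*pi/3) + exp(2*I*pi/3)) + (-3) + (2) + (-3) + (exp(-2*I*pi/3) + 2*exp(I*pi/3) + 3*exp(2*I*pi/3))] = 0/6 = 0
  <chi_rho, chi_1> = (1/6)[1*(6)*conj(1) + 1*(3*exp(-2*I*pi/3) + 2*exp(-I*pi/3) + exp(2*I*pi/3))*conj(exp(I*pi/3)) + 1*(-3)*conj(exp(2*I*pi/3)) + 1*(2)*conj(-1) + 1*(-3)*conj(exp(-2*I*pi/3)) + 1*(exp(-2*I*pi/3) + 2*exp(I*pi/3) + 3*exp(2*I*pi/3))*conj(exp(-I*pi/3))]
      = (1/6)[(6) + (-3 + 2*exp(-2*I*pi/3) + exp(I*pi/3)) + (3 + 3*exp(2*I*pi/3)) + (-2) + (3 + 3*exp(-2*I*pi/3)) + (-3 + exp(-I*pi/3) + 2*exp(2*I*pi/3))] = 0/6 = 0
  <chi_rho, chi_2> = (1/6)[1*(6)*conj(1) + 1*(3*exp(-2*I*pi/3) + 2*exp(-I*pi/3) + exp(2*I*pi/3))*conj(exp(2*I*pi/3)) + 1*(-3)*conj(exp(-2*I*pi/3)) + 1*(2)*conj(1) + 1*(-3)*conj(exp(2*I*pi/3)) + 1*(exp(-2*I*pi/3) + 2*exp(I*pi/3) + 3*exp(2*I*pi/3))*conj(exp(-2*I*pi/3))]
      = (1/6)[(6) + (-1 + 3*exp(2*I*pi/3)) + (3 + 3*exp(-2*I*pi/3)) + (2) + (3 + 3*exp(2*I*pi/3)) + (-1 + 3*exp(-2*I*pi/3))] = 6/6 = 1
  <chi_rho, chi_3> = (1/6)[1*(6)*conj(1) + 1*(3*exp(-2*I*pi/3) + 2*exp(-I*pi/3) + exp(2*I*pi/3))*conj(-1) + 1*(-3)*conj(1) + 1*(2)*conj(-1) + 1*(-3)*conj(1) + 1*(exp(-2*I*pi/3) + 2*exp(I*pi/3) + 3*exp(2*I*pi/3))*conj(-1)]
      = (1/6)[(6) + (-exp(2*I*pi/3) - 2*exp(-I*pi/3) - 3*exp(-2*I*pi/3)) + (-3) + (-2) + (-3) + (-3*exp(2*I*pi/3) - 2*exp(I*pi/3) - exp(-2*I*pi/3))] = 0/6 = 0
  <chi_rho, chi_4> = (1/6)[1*(6)*conj(1) + 1*(3*exp(-2*I*pi/3) + 2*exp(-I*pi/3) + exp(2*I*pi/3))*conj(exp(-2*I*pi/3)) + 1*(-3)*conj(exp(2*I*pi/3)) + 1*(2)*conj(1) + 1*(-3)*conj(exp(-2*I*pi/3)) + 1*(exp(-2*I*pi/3) + 2*exp(I*pi/3) + 3*exp(2*I*pi/3))*conj(exp(2*I*pi/3))]
      = (1/6)[(6) + (3 + exp(-2*I*pi/3) + 2*exp(I*pi/3)) + (3 + 3*exp(2*I*pi/3)) + (2) + (3 + 3*exp(-2*I*pi/3)) + (3 + 2*exp(-I*pi/3) + exp(2*I*pi/3))] = 18/6 = 3
  <chi_rho, chi_5> = (1/6)[1*(6)*conj(1) + 1*(3*exp(-2*I*pi/3) + 2*exp(-I*pi/3) + exp(2*I*pi/3))*conj(exp(-I*pi/3)) + 1*(-3)*conj(exp(-2*I*pi/3)) + 1*(2)*conj(-1) + 1*(-3)*conj(exp(2*I*pi/3)) + 1*(exp(-2*I*pi/3) + 2*exp(I*pi/3) + 3*exp(2*I*pi/3))*conj(exp(I*pi/3))]
      = (1/6)[(6) + (1 + 3*exp(-I*pi/3)) + (3 + 3*exp(-2*I*pi/3)) + (-2) + (3 + 3*exp(2*I*pi/3)) + (1 + 3*exp(I*pi/3))] = 12/6 = 2
(Exp terms are combined using exp(i*s)*conj(exp(i*t)) = exp(i*(s-t)), and sums of them are collapsed using the identity that for every m > 1 the m distinct m-th roots of unity sum to 0, e.g. 1 + exp(2*I*pi/3) + exp(-2*I*pi/3) = 0.)
Dimension check: dim(rho) = sum (mult * dim) = 0*1 + 0*1 + 1*1 + 0*1 + 3*1 + 2*1 = 6 = chi_rho(e) = 6.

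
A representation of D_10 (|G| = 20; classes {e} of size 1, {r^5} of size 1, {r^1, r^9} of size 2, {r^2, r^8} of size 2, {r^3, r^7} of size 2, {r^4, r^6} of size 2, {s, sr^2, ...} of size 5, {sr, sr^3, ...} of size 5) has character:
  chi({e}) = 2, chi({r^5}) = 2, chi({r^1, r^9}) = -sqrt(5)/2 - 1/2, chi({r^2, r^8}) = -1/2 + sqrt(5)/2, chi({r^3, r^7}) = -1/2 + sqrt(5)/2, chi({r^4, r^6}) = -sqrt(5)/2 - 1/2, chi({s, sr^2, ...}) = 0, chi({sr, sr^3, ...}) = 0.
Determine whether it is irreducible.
Irreducible: <chi, chi> = 1.

Why: <chi, chi> = (1/|G|) sum_C |C| * |chi(C)|^2 = (1/20)[1*|2|^2 + 1*|2|^2 + 2*|-sqrt(5)/2 - 1/2|^2 + 2*|-1/2 + sqrt(5)/2|^2 + 2*|-1/2 + sqrt(5)/2|^2 + 2*|-sqrt(5)/2 - 1/2|^2 + 5*|0|^2 + 5*|0|^2]
  = (1/20)[(4) + (4) + (sqrt(5) + 3) + (3 - sqrt(5)) + (3 - sqrt(5)) + (sqrt(5) + 3) + (0) + (0)] = 20/20 = 1.
A character is irreducible iff <chi, chi> = 1, so this representation is irreducible.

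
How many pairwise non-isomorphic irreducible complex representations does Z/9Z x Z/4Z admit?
36

Proof sketch: The number of irreducible complex representations of a finite group equals its number of conjugacy classes. Z/9Z x Z/4Z is abelian of order 36, so every element is its own conjugacy class: 36 classes, so Z/9Z x Z/4Z (order 36) has exactly 36 irreducible complex representations.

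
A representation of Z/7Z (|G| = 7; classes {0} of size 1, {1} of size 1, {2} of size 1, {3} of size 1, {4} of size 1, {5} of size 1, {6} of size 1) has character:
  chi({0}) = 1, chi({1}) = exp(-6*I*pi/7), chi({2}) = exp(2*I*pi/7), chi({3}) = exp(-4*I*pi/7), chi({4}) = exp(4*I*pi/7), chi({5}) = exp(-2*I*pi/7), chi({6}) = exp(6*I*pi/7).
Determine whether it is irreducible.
Irreducible: <chi, chi> = 1.

Why: <chi, chi> = (1/|G|) sum_C |C| * |chi(C)|^2 = (1/7)[1*|1|^2 + 1*|exp(-6*I*pi/7)|^2 + 1*|exp(2*I*pi/7)|^2 + 1*|exp(-4*I*pi/7)|^2 + 1*|exp(4*I*pi/7)|^2 + 1*|exp(-2*I*pi/7)|^2 + 1*|exp(6*I*pi/7)|^2]
  = (1/7)[(1) + (1) + (1) + (1) + (1) + (1) + (1)] = 7/7 = 1.
(Exp terms are combined using exp(i*s)*conj(exp(i*t)) = exp(i*(s-t)), and sums of them are collapsed using the identity that for every m > 1 the m distinct m-th roots of unity sum to 0, e.g. 1 + exp(2*I*pi/3) + exp(-2*I*pi/3) = 0.)
A character is irreducible iff <chi, chi> = 1, so this representation is irreducible.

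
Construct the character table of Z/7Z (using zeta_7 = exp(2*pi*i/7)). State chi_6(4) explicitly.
Character table of Z/7Z (irreps indexed chi_0,...,chi_6 with chi_k(m) = zeta_7^(k*m), zeta_7 = exp(2*pi*i/7)):
  irrep \ class  {0} (size 1)  {1} (size 1)    {2} (size 1)    {3} (size 1)    {4} (size 1)    {5} (size 1)    {6} (size 1)  
  chi_0          1             1               1               1               1               1               1             
  chi_1          1             exp(2*I*pi/7)   exp(4*I*pi/7)   exp(6*I*pi/7)   exp(-6*I*pi/7)  exp(-4*I*pi/7)  exp(-2*I*pi/7)
  chi_2          1             exp(4*I*pi/7)   exp(-6*I*pi/7)  exp(-2*I*pi/7)  exp(2*I*pi/7)   exp(6*I*pi/7)   exp(-4*I*pi/7)
  chi_3          1             exp(6*I*pi/7)   exp(-2*I*pi/7)  exp(4*I*pi/7)   exp(-4*I*pi/7)  exp(2*I*pi/7)   exp(-6*I*pi/7)
  chi_4          1             exp(-6*I*pi/7)  exp(2*I*pi/7)   exp(-4*I*pi/7)  exp(4*I*pi/7)   exp(-2*I*pi/7)  exp(6*I*pi/7) 
  chi_5          1             exp(-4*I*pi/7)  exp(6*I*pi/7)   exp(2*I*pi/7)   exp(-2*I*pi/7)  exp(-6*I*pi/7)  exp(4*I*pi/7) 
  chi_6          1             exp(-2*I*pi/7)  exp(-4*I*pi/7)  exp(-6*I*pi/7)  exp(6*I*pi/7)   exp(4*I*pi/7)   exp(2*I*pi/7) 

Spot check: chi_6(4) = zeta_7^(6*4) = zeta_7^24 = exp(6*I*pi/7).

Why: Z/7Z is abelian, so all 7 irreducible complex representations are 1-dimensional. They are given by chi_k(m) = zeta_7^(k*m) for k = 0,...,6. Row orthogonality: sum_m chi_k(m) conj(chi_l(m)) = 7 * [k = l].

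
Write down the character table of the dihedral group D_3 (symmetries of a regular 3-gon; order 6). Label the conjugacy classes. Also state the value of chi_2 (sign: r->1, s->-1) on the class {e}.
Conjugacy classes: {e} of size 1, {r^1, r^2} of size 2, {s, sr, ..., sr^2} of size 3.
Character table:
  irrep \ class              {e} (size 1)  {r^1, r^2} (size 2)  {s, sr, ..., sr^2} (size 3)
  chi_1 (triv)               1             1                    1                          
  chi_2 (sign: r->1, s->-1)  1             1                    -1                         
  chi_3 (2d, j=1)            2             -1                   0                          

Spot check: chi_2 (sign: r->1, s->-1) on {e} = 1.

Details: D_3 has order 2*3 = 6 with 3 conjugacy classes, hence 3 irreducibles. Sum of squared dims 1 + 1 + 4 = 6 = |G|. Linear characters come from the abelianisation; the 2-dimensional irreps have character r^k -> 2*cos(2*pi*j*k/3), reflections -> 0.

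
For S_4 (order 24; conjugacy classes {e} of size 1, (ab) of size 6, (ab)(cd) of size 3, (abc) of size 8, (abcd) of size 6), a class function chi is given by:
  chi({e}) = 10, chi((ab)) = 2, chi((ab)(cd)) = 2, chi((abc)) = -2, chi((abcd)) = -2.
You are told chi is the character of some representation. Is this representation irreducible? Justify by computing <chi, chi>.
Not irreducible (reducible): <chi, chi> = 8 > 1.

Reasoning: <chi, chi> = (1/|G|) sum_C |C| * |chi(C)|^2 = (1/24)[1*|10|^2 + 6*|2|^2 + 3*|2|^2 + 8*|-2|^2 + 6*|-2|^2]
  = (1/24)[(100) + (24) + (12) + (32) + (24)] = 192/24 = 8.
A character is irreducible iff <chi, chi> = 1, so this representation is reducible.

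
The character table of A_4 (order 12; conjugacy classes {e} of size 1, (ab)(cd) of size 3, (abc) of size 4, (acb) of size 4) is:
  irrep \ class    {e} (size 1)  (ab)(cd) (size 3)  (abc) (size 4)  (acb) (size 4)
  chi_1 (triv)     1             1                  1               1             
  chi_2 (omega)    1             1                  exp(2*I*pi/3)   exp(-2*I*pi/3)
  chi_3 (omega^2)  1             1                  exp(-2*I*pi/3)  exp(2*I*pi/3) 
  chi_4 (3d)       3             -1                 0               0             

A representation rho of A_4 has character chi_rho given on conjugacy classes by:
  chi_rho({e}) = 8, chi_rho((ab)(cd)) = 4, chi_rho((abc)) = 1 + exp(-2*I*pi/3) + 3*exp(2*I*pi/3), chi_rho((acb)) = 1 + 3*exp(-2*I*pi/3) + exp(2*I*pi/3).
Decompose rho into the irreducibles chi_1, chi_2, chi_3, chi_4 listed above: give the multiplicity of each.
Multiplicities: chi_1: 1, chi_2: 3, chi_3: 1, chi_4: 1.

Details: Use <chi_rho, chi> = (1/|G|) sum_C |C| * chi_rho(C) * conj(chi(C)) with |G| = 12 for each irreducible chi in the table:
  <chi_rho, chi_1> = (1/12)[1*(8)*conj(1) + 3*(4)*conj(1) + 4*(1 + exp(-2*I*pi/3) + 3*exp(2*I*pi/3))*conj(1) + 4*(1 + 3*exp(-2*I*pi/3) + exp(2*I*pi/3))*conj(1)]
      = (1/12)[(8) + (12) + (4 + 4*exp(-2*I*pi/3) + 12*exp(2*I*pi/3)) + (4 + 12*exp(-2*I*pi/3) + 4*exp(2*I*pi/3))] = 12/12 = 1
  <chi_rho, chi_2> = (1/12)[1*(8)*conj(1) + 3*(4)*conj(1) + 4*(1 + exp(-2*I*pi/3) + 3*exp(2*I*pi/3))*conj(exp(2*I*pi/3)) + 4*(1 + 3*exp(-2*I*pi/3) + exp(2*I*pi/3))*conj(exp(-2*I*pi/3))]
      = (1/12)[(8) + (12) + (8) + (8)] = 36/12 = 3
  <chi_rho, chi_3> = (1/12)[1*(8)*conj(1) + 3*(4)*conj(1) + 4*(1 + exp(-2*I*pi/3) + 3*exp(2*I*pi/3))*conj(exp(-2*I*pi/3)) + 4*(1 + 3*exp(-2*I*pi/3) + exp(2*I*pi/3))*conj(exp(2*I*pi/3))]
      = (1/12)[(8) + (12) + (4 + 12*exp(-2*I*pi/3) + 4*exp(2*I*pi/3)) + (4 + 4*exp(-2*I*pi/3) + 12*exp(2*I*pi/3))] = 12/12 = 1
  <chi_rho, chi_4> = (1/12)[1*(8)*conj(3) + 3*(4)*conj(-1) + 4*(1 + exp(-2*I*pi/3) + 3*exp(2*I*pi/3))*conj(0) + 4*(1 + 3*exp(-2*I*pi/3) + exp(2*I*pi/3))*conj(0)]
      = (1/12)[(24) + (-12) + (0) + (0)] = 12/12 = 1
(Exp terms are combined using exp(i*s)*conj(exp(i*t)) = exp(i*(s-t)), and sums of them are collapsed using the identity that for every m > 1 the m distinct m-th roots of unity sum to 0, e.g. 1 + exp(2*I*pi/3) + exp(-2*I*pi/3) = 0.)
Dimension check: dim(rho) = sum (mult * dim) = 1*1 + 3*1 + 1*1 + 1*3 = 8 = chi_rho(e) = 8.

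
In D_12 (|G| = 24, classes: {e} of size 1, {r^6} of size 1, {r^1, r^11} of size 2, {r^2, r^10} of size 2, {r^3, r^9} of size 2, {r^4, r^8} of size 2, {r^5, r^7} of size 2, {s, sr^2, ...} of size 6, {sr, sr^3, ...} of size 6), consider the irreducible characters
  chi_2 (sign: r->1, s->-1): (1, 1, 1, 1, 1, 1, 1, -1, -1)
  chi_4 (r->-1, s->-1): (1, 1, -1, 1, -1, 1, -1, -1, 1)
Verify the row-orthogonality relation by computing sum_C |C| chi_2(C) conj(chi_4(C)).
Sum = 0; so <chi_2, chi_4> = 0 (distinct irreducibles are orthogonal).

Compute term by term over conjugacy classes (|C| * chi_2(C) * conj(chi_4(C))):
  1*(1)*conj(1) + 1*(1)*conj(1) + 2*(1)*conj(-1) + 2*(1)*conj(1) + 2*(1)*conj(-1) + 2*(1)*conj(1) + 2*(1)*conj(-1) + 6*(-1)*conj(-1) + 6*(-1)*conj(1)
  = (1) + (1) + (-2) + (2) + (-2) + (2) + (-2) + (6) + (-6)
  = 0.
Dividing by |G| = 24 gives 0/24 = 0, matching the row-orthogonality relation <chi_2, chi_4> = [chi_2 = chi_4].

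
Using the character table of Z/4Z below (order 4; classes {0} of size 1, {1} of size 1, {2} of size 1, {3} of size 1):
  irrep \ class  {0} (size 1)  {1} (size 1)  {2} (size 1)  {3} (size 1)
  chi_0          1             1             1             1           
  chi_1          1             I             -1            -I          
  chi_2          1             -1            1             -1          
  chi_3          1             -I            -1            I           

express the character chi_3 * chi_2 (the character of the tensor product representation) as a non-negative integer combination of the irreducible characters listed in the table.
chi_3 tensor chi_2 = chi_1 (all other irreducibles have multiplicity 0).

Why: The character of a tensor product is the pointwise product (chi_3 * chi_2)(C) = chi_3(C) * chi_2(C):
  {0}: (1)*(1), {1}: (-I)*(-1), {2}: (-1)*(1), {3}: (I)*(-1)
so (chi_3 * chi_2) takes values
  {0} -> 1, {1} -> I, {2} -> -1, {3} -> -I.
Now take the inner product of this character with each irreducible chi from the table, <chi_3*chi_2, chi> = (1/4) sum_C |C| (chi_3*chi_2)(C) conj(chi(C)):
  <chi_3*chi_2, chi_0> = (1/4)[1*(1)*conj(1) + 1*(I)*conj(1) + 1*(-1)*conj(1) + 1*(-I)*conj(1)]
      = (1/4)[(1) + (I) + (-1) + (-I)] = 0/4 = 0
  <chi_3*chi_2, chi_1> = (1/4)[1*(1)*conj(1) + 1*(I)*conj(I) + 1*(-1)*conj(-1) + 1*(-I)*conj(-I)]
      = (1/4)[(1) + (1) + (1) + (1)] = 4/4 = 1
  <chi_3*chi_2, chi_2> = (1/4)[1*(1)*conj(1) + 1*(I)*conj(-1) + 1*(-1)*conj(1) + 1*(-I)*conj(-1)]
      = (1/4)[(1) + (-I) + (-1) + (I)] = 0/4 = 0
  <chi_3*chi_2, chi_3> = (1/4)[1*(1)*conj(1) + 1*(I)*conj(-I) + 1*(-1)*conj(-1) + 1*(-I)*conj(I)]
      = (1/4)[(1) + (-1) + (1) + (-1)] = 0/4 = 0
(Exp terms are combined using exp(i*s)*conj(exp(i*t)) = exp(i*(s-t)), and sums of them are collapsed using the identity that for every m > 1 the m distinct m-th roots of unity sum to 0, e.g. 1 + exp(2*I*pi/3) + exp(-2*I*pi/3) = 0.)
Hence the multiplicities are chi_1: 1. Dimension check: dim(chi_3)*dim(chi_2) = 1*1 = 1 and sum (mult * dim) = 1*1 = 1.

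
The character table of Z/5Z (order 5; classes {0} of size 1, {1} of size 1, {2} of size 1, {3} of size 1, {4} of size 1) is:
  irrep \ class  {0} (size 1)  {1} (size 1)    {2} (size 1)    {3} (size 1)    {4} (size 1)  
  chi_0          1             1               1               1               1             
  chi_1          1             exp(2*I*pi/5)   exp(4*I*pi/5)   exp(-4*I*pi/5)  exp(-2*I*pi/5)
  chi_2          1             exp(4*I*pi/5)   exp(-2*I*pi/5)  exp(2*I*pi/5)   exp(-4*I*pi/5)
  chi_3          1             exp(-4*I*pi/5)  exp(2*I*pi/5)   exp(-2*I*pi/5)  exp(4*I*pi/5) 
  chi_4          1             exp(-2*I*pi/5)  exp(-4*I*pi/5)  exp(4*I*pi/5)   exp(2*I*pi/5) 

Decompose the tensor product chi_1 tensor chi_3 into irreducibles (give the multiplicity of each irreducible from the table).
chi_1 tensor chi_3 = chi_4 (all other irreducibles have multiplicity 0).

Details: The character of a tensor product is the pointwise product (chi_1 * chi_3)(C) = chi_1(C) * chi_3(C):
  {0}: (1)*(1), {1}: (exp(2*I*pi/5))*(exp(-4*I*pi/5)), {2}: (exp(4*I*pi/5))*(exp(2*I*pi/5)), {3}: (exp(-4*I*pi/5))*(exp(-2*I*pi/5)), {4}: (exp(-2*I*pi/5))*(exp(4*I*pi/5))
so (chi_1 * chi_3) takes values
  {0} -> 1, {1} -> exp(-2*I*pi/5), {2} -> exp(-4*I*pi/5), {3} -> exp(4*I*pi/5), {4} -> exp(2*I*pi/5).
Now take the inner product of this character with each irreducible chi from the table, <chi_1*chi_3, chi> = (1/5) sum_C |C| (chi_1*chi_3)(C) conj(chi(C)):
  <chi_1*chi_3, chi_0> = (1/5)[1*(1)*conj(1) + 1*(exp(-2*I*pi/5))*conj(1) + 1*(exp(-4*I*pi/5))*conj(1) + 1*(exp(4*I*pi/5))*conj(1) + 1*(exp(2*I*pi/5))*conj(1)]
      = (1/5)[(1) + (exp(-2*I*pi/5)) + (exp(-4*I*pi/5)) + (exp(4*I*pi/5)) + (exp(2*I*pi/5))] = 0/5 = 0
  <chi_1*chi_3, chi_1> = (1/5)[1*(1)*conj(1) + 1*(exp(-2*I*pi/5))*conj(exp(2*I*pi/5)) + 1*(exp(-4*I*pi/5))*conj(exp(4*I*pi/5)) + 1*(exp(4*I*pi/5))*conj(exp(-4*I*pi/5)) + 1*(exp(2*I*pi/5))*conj(exp(-2*I*pi/5))]
      = (1/5)[(1) + (exp(-4*I*pi/5)) + (exp(2*I*pi/5)) + (exp(-2*I*pi/5)) + (exp(4*I*pi/5))] = 0/5 = 0
  <chi_1*chi_3, chi_2> = (1/5)[1*(1)*conj(1) + 1*(exp(-2*I*pi/5))*conj(exp(4*I*pi/5)) + 1*(exp(-4*I*pi/5))*conj(exp(-2*I*pi/5)) + 1*(exp(4*I*pi/5))*conj(exp(2*I*pi/5)) + 1*(exp(2*I*pi/5))*conj(exp(-4*I*pi/5))]
      = (1/5)[(1) + (exp(4*I*pi/5)) + (exp(-2*I*pi/5)) + (exp(2*I*pi/5)) + (exp(-4*I*pi/5))] = 0/5 = 0
  <chi_1*chi_3, chi_3> = (1/5)[1*(1)*conj(1) + 1*(exp(-2*I*pi/5))*conj(exp(-4*I*pi/5)) + 1*(exp(-4*I*pi/5))*conj(exp(2*I*pi/5)) + 1*(exp(4*I*pi/5))*conj(exp(-2*I*pi/5)) + 1*(exp(2*I*pi/5))*conj(exp(4*I*pi/5))]
      = (1/5)[(1) + (exp(2*I*pi/5)) + (exp(4*I*pi/5)) + (exp(-4*I*pi/5)) + (exp(-2*I*pi/5))] = 0/5 = 0
  <chi_1*chi_3, chi_4> = (1/5)[1*(1)*conj(1) + 1*(exp(-2*I*pi/5))*conj(exp(-2*I*pi/5)) + 1*(exp(-4*I*pi/5))*conj(exp(-4*I*pi/5)) + 1*(exp(4*I*pi/5))*conj(exp(4*I*pi/5)) + 1*(exp(2*I*pi/5))*conj(exp(2*I*pi/5))]
      = (1/5)[(1) + (1) + (1) + (1) + (1)] = 5/5 = 1
(Exp terms are combined using exp(i*s)*conj(exp(i*t)) = exp(i*(s-t)), and sums of them are collapsed using the identity that for every m > 1 the m distinct m-th roots of unity sum to 0, e.g. 1 + exp(2*I*pi/3) + exp(-2*I*pi/3) = 0.)
Hence the multiplicities are chi_4: 1. Dimension check: dim(chi_1)*dim(chi_3) = 1*1 = 1 and sum (mult * dim) = 1*1 = 1.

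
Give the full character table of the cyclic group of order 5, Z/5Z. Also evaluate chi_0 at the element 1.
Character table of Z/5Z (irreps indexed chi_0,...,chi_4 with chi_k(m) = zeta_5^(k*m), zeta_5 = exp(2*pi*i/5)):
  irrep \ class  {0} (size 1)  {1} (size 1)    {2} (size 1)    {3} (size 1)    {4} (size 1)  
  chi_0          1             1               1               1               1             
  chi_1          1             exp(2*I*pi/5)   exp(4*I*pi/5)   exp(-4*I*pi/5)  exp(-2*I*pi/5)
  chi_2          1             exp(4*I*pi/5)   exp(-2*I*pi/5)  exp(2*I*pi/5)   exp(-4*I*pi/5)
  chi_3          1             exp(-4*I*pi/5)  exp(2*I*pi/5)   exp(-2*I*pi/5)  exp(4*I*pi/5) 
  chi_4          1             exp(-2*I*pi/5)  exp(-4*I*pi/5)  exp(4*I*pi/5)   exp(2*I*pi/5) 

Spot check: chi_0(1) = zeta_5^(0*1) = zeta_5^0 = 1.

Working: Z/5Z is abelian, so all 5 irreducible complex representations are 1-dimensional. They are given by chi_k(m) = zeta_5^(k*m) for k = 0,...,4. Row orthogonality: sum_m chi_k(m) conj(chi_l(m)) = 5 * [k = l].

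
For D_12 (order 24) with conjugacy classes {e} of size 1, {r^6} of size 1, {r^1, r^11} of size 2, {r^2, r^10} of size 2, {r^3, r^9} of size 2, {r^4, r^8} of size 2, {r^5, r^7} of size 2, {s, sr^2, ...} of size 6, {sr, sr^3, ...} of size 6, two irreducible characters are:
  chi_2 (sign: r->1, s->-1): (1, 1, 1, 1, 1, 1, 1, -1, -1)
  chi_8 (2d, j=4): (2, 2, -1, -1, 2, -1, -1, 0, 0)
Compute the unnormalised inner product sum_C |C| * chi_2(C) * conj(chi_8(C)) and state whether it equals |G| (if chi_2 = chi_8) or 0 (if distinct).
Sum = 0; so <chi_2, chi_8> = 0 (distinct irreducibles are orthogonal).

Compute term by term over conjugacy classes (|C| * chi_2(C) * conj(chi_8(C))):
  1*(1)*conj(2) + 1*(1)*conj(2) + 2*(1)*conj(-1) + 2*(1)*conj(-1) + 2*(1)*conj(2) + 2*(1)*conj(-1) + 2*(1)*conj(-1) + 6*(-1)*conj(0) + 6*(-1)*conj(0)
  = (2) + (2) + (-2) + (-2) + (4) + (-2) + (-2) + (0) + (0)
  = 0.
Dividing by |G| = 24 gives 0/24 = 0, matching the row-orthogonality relation <chi_2, chi_8> = [chi_2 = chi_8].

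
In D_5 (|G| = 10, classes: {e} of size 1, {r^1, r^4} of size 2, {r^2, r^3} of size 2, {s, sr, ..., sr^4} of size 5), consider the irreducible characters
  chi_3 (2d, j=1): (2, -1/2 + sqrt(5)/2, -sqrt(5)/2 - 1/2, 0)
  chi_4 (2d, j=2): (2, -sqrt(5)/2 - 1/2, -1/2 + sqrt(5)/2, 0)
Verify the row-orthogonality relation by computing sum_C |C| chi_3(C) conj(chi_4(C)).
Sum = 0; so <chi_3, chi_4> = 0 (distinct irreducibles are orthogonal).

Details: Compute term by term over conjugacy classes (|C| * chi_3(C) * conj(chi_4(C))):
  1*(2)*conj(2) + 2*(-1/2 + sqrt(5)/2)*conj(-sqrt(5)/2 - 1/2) + 2*(-sqrt(5)/2 - 1/2)*conj(-1/2 + sqrt(5)/2) + 5*(0)*conj(0)
  = (4) + (-2) + (-2) + (0)
  = 0.
Dividing by |G| = 10 gives 0/10 = 0, matching the row-orthogonality relation <chi_3, chi_4> = [chi_3 = chi_4].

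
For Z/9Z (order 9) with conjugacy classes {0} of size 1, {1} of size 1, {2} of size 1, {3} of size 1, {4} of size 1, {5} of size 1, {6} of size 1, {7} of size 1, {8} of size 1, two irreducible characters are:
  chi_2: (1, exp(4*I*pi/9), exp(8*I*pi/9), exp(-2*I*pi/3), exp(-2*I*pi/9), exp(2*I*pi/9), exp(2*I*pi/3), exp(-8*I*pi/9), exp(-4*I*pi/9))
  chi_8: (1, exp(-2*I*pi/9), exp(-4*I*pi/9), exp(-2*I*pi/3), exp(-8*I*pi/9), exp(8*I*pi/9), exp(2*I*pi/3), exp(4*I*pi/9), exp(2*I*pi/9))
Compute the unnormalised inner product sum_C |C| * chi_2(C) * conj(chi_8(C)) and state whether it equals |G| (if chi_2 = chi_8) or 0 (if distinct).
Sum = 0; so <chi_2, chi_8> = 0 (distinct irreducibles are orthogonal).

Derivation: Compute term by term over conjugacy classes (|C| * chi_2(C) * conj(chi_8(C))):
  1*(1)*conj(1) + 1*(exp(4*I*pi/9))*conj(exp(-2*I*pi/9)) + 1*(exp(8*I*pi/9))*conj(exp(-4*I*pi/9)) + 1*(exp(-2*I*pi/3))*conj(exp(-2*I*pi/3)) + 1*(exp(-2*I*pi/9))*conj(exp(-8*I*pi/9)) + 1*(exp(2*I*pi/9))*conj(exp(8*I*pi/9)) + 1*(exp(2*I*pi/3))*conj(exp(2*I*pi/3)) + 1*(exp(-8*I*pi/9))*conj(exp(4*I*pi/9)) + 1*(exp(-4*I*pi/9))*conj(exp(2*I*pi/9))
  = (1) + (exp(2*I*pi/3)) + (exp(-2*I*pi/3)) + (1) + (exp(2*I*pi/3)) + (exp(-2*I*pi/3)) + (1) + (exp(2*I*pi/3)) + (exp(-2*I*pi/3))
  = 0.
(Exp terms are combined using exp(i*s)*conj(exp(i*t)) = exp(i*(s-t)), and sums of them are collapsed using the identity that for every m > 1 the m distinct m-th roots of unity sum to 0, e.g. 1 + exp(2*I*pi/3) + exp(-2*I*pi/3) = 0.)
Dividing by |G| = 9 gives 0/9 = 0, matching the row-orthogonality relation <chi_2, chi_8> = [chi_2 = chi_8].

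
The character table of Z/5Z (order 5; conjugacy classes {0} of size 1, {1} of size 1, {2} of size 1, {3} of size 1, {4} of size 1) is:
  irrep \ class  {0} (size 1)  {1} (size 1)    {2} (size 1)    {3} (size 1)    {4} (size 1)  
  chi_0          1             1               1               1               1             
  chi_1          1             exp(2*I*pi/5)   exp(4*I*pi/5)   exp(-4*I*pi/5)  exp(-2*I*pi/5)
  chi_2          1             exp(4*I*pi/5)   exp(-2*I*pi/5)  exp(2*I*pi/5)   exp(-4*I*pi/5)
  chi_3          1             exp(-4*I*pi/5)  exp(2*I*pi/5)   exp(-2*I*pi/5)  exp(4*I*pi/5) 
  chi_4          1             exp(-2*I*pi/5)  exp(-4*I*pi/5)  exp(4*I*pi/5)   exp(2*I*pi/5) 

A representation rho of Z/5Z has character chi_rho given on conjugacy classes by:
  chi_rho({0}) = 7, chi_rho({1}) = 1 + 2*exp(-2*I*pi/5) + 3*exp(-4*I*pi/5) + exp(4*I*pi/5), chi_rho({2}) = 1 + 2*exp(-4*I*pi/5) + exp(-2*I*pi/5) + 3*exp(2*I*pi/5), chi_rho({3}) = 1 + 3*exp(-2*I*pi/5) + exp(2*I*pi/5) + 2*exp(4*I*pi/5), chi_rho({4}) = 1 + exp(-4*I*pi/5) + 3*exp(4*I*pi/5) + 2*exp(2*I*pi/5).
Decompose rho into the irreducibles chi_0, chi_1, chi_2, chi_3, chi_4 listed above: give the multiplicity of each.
Multiplicities: chi_0: 1, chi_1: 0, chi_2: 1, chi_3: 3, chi_4: 2.

Reasoning: Use <chi_rho, chi> = (1/|G|) sum_C |C| * chi_rho(C) * conj(chi(C)) with |G| = 5 for each irreducible chi in the table:
  <chi_rho, chi_0> = (1/5)[1*(7)*conj(1) + 1*(1 + 2*exp(-2*I*pi/5) + 3*exp(-4*I*pi/5) + exp(4*I*pi/5))*conj(1) + 1*(1 + 2*exp(-4*I*pi/5) + exp(-2*I*pi/5) + 3*exp(2*I*pi/5))*conj(1) + 1*(1 + 3*exp(-2*I*pi/5) + exp(2*I*pi/5) + 2*exp(4*I*pi/5))*conj(1) + 1*(1 + exp(-4*I*pi/5) + 3*exp(4*I*pi/5) + 2*exp(2*I*pi/5))*conj(1)]
      = (1/5)[(7) + (1 + 2*exp(-2*I*pi/5) + 3*exp(-4*I*pi/5) + exp(4*I*pi/5)) + (1 + 2*exp(-4*I*pi/5) + exp(-2*I*pi/5) + 3*exp(2*I*pi/5)) + (1 + 3*exp(-2*I*pi/5) + exp(2*I*pi/5) + 2*exp(4*I*pi/5)) + (1 + exp(-4*I*pi/5) + 3*exp(4*I*pi/5) + 2*exp(2*I*pi/5))] = 5/5 = 1
  <chi_rho, chi_1> = (1/5)[1*(7)*conj(1) + 1*(1 + 2*exp(-2*I*pi/5) + 3*exp(-4*I*pi/5) + exp(4*I*pi/5))*conj(exp(2*I*pi/5)) + 1*(1 + 2*exp(-4*I*pi/5) + exp(-2*I*pi/5) + 3*exp(2*I*pi/5))*conj(exp(4*I*pi/5)) + 1*(1 + 3*exp(-2*I*pi/5) + exp(2*I*pi/5) + 2*exp(4*I*pi/5))*conj(exp(-4*I*pi/5)) + 1*(1 + exp(-4*I*pi/5) + 3*exp(4*I*pi/5) + 2*exp(2*I*pi/5))*conj(exp(-2*I*pi/5))]
      = (1/5)[(7) + (2*exp(-4*I*pi/5) + exp(-2*I*pi/5) + exp(2*I*pi/5) + 3*exp(4*I*pi/5)) + (3*exp(-2*I*pi/5) + exp(-4*I*pi/5) + exp(4*I*pi/5) + 2*exp(2*I*pi/5)) + (2*exp(-2*I*pi/5) + exp(-4*I*pi/5) + exp(4*I*pi/5) + 3*exp(2*I*pi/5)) + (3*exp(-4*I*pi/5) + exp(-2*I*pi/5) + exp(2*I*pi/5) + 2*exp(4*I*pi/5))] = 0/5 = 0
  <chi_rho, chi_2> = (1/5)[1*(7)*conj(1) + 1*(1 + 2*exp(-2*I*pi/5) + 3*exp(-4*I*pi/5) + exp(4*I*pi/5))*conj(exp(4*I*pi/5)) + 1*(1 + 2*exp(-4*I*pi/5) + exp(-2*I*pi/5) + 3*exp(2*I*pi/5))*conj(exp(-2*I*pi/5)) + 1*(1 + 3*exp(-2*I*pi/5) + exp(2*I*pi/5) + 2*exp(4*I*pi/5))*conj(exp(2*I*pi/5)) + 1*(1 + exp(-4*I*pi/5) + 3*exp(4*I*pi/5) + 2*exp(2*I*pi/5))*conj(exp(-4*I*pi/5))]
      = (1/5)[(7) + (1 + exp(-4*I*pi/5) + 2*exp(4*I*pi/5) + 3*exp(2*I*pi/5)) + (1 + 2*exp(-2*I*pi/5) + exp(2*I*pi/5) + 3*exp(4*I*pi/5)) + (1 + 3*exp(-4*I*pi/5) + exp(-2*I*pi/5) + 2*exp(2*I*pi/5)) + (1 + 3*exp(-2*I*pi/5) + 2*exp(-4*I*pi/5) + exp(4*I*pi/5))] = 5/5 = 1
  <chi_rho, chi_3> = (1/5)[1*(7)*conj(1) + 1*(1 + 2*exp(-2*I*pi/5) + 3*exp(-4*I*pi/5) + exp(4*I*pi/5))*conj(exp(-4*I*pi/5)) + 1*(1 + 2*exp(-4*I*pi/5) + exp(-2*I*pi/5) + 3*exp(2*I*pi/5))*conj(exp(2*I*pi/5)) + 1*(1 + 3*exp(-2*I*pi/5) + exp(2*I*pi/5) + 2*exp(4*I*pi/5))*conj(exp(-2*I*pi/5)) + 1*(1 + exp(-4*I*pi/5) + 3*exp(4*I*pi/5) + 2*exp(2*I*pi/5))*conj(exp(4*I*pi/5))]
      = (1/5)[(7) + (3 + exp(-2*I*pi/5) + exp(4*I*pi/5) + 2*exp(2*I*pi/5)) + (3 + exp(-2*I*pi/5) + exp(-4*I*pi/5) + 2*exp(4*I*pi/5)) + (3 + 2*exp(-4*I*pi/5) + exp(4*I*pi/5) + exp(2*I*pi/5)) + (3 + 2*exp(-2*I*pi/5) + exp(-4*I*pi/5) + exp(2*I*pi/5))] = 15/5 = 3
  <chi_rho, chi_4> = (1/5)[1*(7)*conj(1) + 1*(1 + 2*exp(-2*I*pi/5) + 3*exp(-4*I*pi/5) + exp(4*I*pi/5))*conj(exp(-2*I*pi/5)) + 1*(1 + 2*exp(-4*I*pi/5) + exp(-2*I*pi/5) + 3*exp(2*I*pi/5))*conj(exp(-4*I*pi/5)) + 1*(1 + 3*exp(-2*I*pi/5) + exp(2*I*pi/5) + 2*exp(4*I*pi/5))*conj(exp(4*I*pi/5)) + 1*(1 + exp(-4*I*pi/5) + 3*exp(4*I*pi/5) + 2*exp(2*I*pi/5))*conj(exp(2*I*pi/5))]
      = (1/5)[(7) + (2 + 3*exp(-2*I*pi/5) + exp(-4*I*pi/5) + exp(2*I*pi/5)) + (2 + 3*exp(-4*I*pi/5) + exp(4*I*pi/5) + exp(2*I*pi/5)) + (2 + exp(-2*I*pi/5) + exp(-4*I*pi/5) + 3*exp(4*I*pi/5)) + (2 + exp(-2*I*pi/5) + exp(4*I*pi/5) + 3*exp(2*I*pi/5))] = 10/5 = 2
(Exp terms are combined using exp(i*s)*conj(exp(i*t)) = exp(i*(s-t)), and sums of them are collapsed using the identity that for every m > 1 the m distinct m-th roots of unity sum to 0, e.g. 1 + exp(2*I*pi/3) + exp(-2*I*pi/3) = 0.)
Dimension check: dim(rho) = sum (mult * dim) = 1*1 + 0*1 + 1*1 + 3*1 + 2*1 = 7 = chi_rho(e) = 7.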